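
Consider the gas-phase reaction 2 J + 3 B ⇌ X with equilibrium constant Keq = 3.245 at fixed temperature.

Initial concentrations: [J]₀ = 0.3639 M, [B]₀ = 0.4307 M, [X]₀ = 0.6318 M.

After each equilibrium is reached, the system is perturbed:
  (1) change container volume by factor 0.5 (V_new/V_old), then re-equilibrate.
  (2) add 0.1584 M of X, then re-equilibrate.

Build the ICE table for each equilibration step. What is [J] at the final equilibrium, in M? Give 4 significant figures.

[J]_eq = 0.7595 M

Q₀ = 59.72 vs Keq = 3.245 ⇒ Q>K, reverse
Step 1:
                   J          B          X
  Initial     0.3639     0.4307     0.6318
  Change      0.2267     0.3401    -0.1134
  Equil       0.5906     0.7708     0.5184
  solve Keq expr → x = -0.1134; check Q = 3.245
Then change container volume by factor 0.5 (V_new/V_old).
Step 2:
                   J          B          X
  Initial      1.181      1.542      1.037
  Change     -0.4365    -0.6548     0.2183
  Equil       0.7447     0.8868      1.255
  solve Keq expr → x = 0.2183; check Q = 3.245
Then add 0.1584 M of X.
Step 3:
                   J          B          X
  Initial     0.7447     0.8868      1.414
  Change     0.01481    0.02221  -0.007404
  Equil       0.7595      0.909      1.406
  solve Keq expr → x = -0.007404; check Q = 3.245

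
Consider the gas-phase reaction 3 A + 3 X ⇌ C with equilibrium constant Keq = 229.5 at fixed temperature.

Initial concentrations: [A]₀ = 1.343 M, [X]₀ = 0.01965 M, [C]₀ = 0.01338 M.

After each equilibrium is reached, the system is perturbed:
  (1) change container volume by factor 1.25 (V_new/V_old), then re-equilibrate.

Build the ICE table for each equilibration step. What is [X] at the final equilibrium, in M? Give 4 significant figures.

Q₀ = 728 vs Keq = 229.5 ⇒ Q>K, reverse
Step 1:
                   A          X          C
  I            1.343    0.01965    0.01338
  C         0.007229   0.007229   -0.00241
  E             1.35    0.02688    0.01097
  solve Keq expr → x = -0.00241; check Q = 229.5
Then change container volume by factor 1.25 (V_new/V_old).
Step 2:
                   A          X          C
  I             1.08     0.0215   0.008776
  C         0.006636   0.006636  -0.002212
  E            1.087    0.02814   0.006564
  solve Keq expr → x = -0.002212; check Q = 229.5

[X]_eq = 0.02814 M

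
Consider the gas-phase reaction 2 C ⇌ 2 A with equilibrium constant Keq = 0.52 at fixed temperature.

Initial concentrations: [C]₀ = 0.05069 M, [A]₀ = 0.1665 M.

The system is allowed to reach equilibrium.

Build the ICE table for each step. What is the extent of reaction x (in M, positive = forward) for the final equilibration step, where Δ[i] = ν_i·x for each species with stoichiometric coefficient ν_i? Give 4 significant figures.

Q₀ = 10.79 vs Keq = 0.52 ⇒ Q>K, reverse
Step 1:
                  C         A
  I         0.05069    0.1665
  C          0.0755   -0.0755
  E          0.1262     0.091
  solve Keq expr → x = -0.03775; check Q = 0.52

x = -0.03775 M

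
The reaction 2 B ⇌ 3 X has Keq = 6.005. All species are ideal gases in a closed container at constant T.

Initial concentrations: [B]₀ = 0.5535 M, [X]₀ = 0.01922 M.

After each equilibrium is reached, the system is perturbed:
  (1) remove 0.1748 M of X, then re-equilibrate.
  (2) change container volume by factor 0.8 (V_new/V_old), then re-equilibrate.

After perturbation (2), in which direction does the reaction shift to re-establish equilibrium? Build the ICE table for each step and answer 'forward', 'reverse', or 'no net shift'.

Q₀ = 2.3175e-05 vs Keq = 6.005 ⇒ Q<K, forward
Step 1:
                   B          X
  I           0.5535    0.01922
  C          -0.3735     0.5602
  E             0.18     0.5795
  solve Keq expr → x = 0.1867; check Q = 6.005
Then remove 0.1748 M of X.
Step 2:
                   B          X
  I             0.18     0.4047
  C          -0.0466     0.0699
  E           0.1334     0.4746
  solve Keq expr → x = 0.0233; check Q = 6.005
Then change container volume by factor 0.8 (V_new/V_old).
Step 3:
                   B          X
  I           0.1668     0.5932
  C          0.01156   -0.01735
  E           0.1783     0.5759
  solve Keq expr → x = -0.005782; check Q = 6.005

Direction: reverse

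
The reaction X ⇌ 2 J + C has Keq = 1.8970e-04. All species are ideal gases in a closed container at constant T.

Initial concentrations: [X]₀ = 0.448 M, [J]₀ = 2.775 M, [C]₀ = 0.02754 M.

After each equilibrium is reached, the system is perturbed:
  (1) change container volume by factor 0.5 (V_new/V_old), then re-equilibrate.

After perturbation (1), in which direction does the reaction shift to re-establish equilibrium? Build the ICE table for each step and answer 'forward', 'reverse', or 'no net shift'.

Q₀ = 0.4734 vs Keq = 1.8970e-04 ⇒ Q>K, reverse
Step 1:
                  X         J         C
  Initial     0.448     2.775   0.02754
  Change    0.02753  -0.05506  -0.02753
  Equil      0.4755      2.72 1.2193e-05
  solve Keq expr → x = -0.02753; check Q = 1.8970e-04
Then change container volume by factor 0.5 (V_new/V_old).
Step 2:
                  X         J         C
  Initial    0.9511      5.44 2.4387e-05
  Change  1.8290e-05 -3.6580e-05 -1.8290e-05
  Equil      0.9511      5.44 6.0969e-06
  solve Keq expr → x = -1.8290e-05; check Q = 1.8970e-04

Direction: reverse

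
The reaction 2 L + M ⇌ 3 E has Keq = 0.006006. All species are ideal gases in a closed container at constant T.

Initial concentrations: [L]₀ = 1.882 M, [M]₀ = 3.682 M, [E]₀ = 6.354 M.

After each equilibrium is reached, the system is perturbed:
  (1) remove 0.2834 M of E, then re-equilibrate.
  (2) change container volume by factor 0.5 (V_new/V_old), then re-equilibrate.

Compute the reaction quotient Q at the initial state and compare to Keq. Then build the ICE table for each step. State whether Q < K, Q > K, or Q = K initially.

Q₀ = 19.67; Q > K (proceeds reverse)

Q₀ = 19.67 vs Keq = 0.006006 ⇒ Q>K, reverse
Step 1:
                  L         M         E
  I           1.882     3.682     6.354
  C           3.574     1.787    -5.361
  E           5.456     5.469    0.9926
  solve Keq expr → x = -1.787; check Q = 0.006006
Then remove 0.2834 M of E.
Step 2:
                  L         M         E
  I           5.456     5.469    0.7092
  C         -0.1716  -0.08579    0.2574
  E           5.285     5.383    0.9666
  solve Keq expr → x = 0.08579; check Q = 0.006006
Then change container volume by factor 0.5 (V_new/V_old).
Step 3:
                  L         M         E
  I           10.57     10.77     1.933
  C               0         0         0
  E           10.57     10.77     1.933
  solve Keq expr → x = 0; check Q = 0.006006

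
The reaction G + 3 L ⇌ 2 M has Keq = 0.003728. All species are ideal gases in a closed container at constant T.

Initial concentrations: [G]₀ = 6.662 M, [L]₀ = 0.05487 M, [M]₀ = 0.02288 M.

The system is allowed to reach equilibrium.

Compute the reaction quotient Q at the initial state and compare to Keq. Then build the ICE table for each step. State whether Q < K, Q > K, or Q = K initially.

Q₀ = 0.4757; Q > K (proceeds reverse)

Q₀ = 0.4757 vs Keq = 0.003728 ⇒ Q>K, reverse
Step 1:
                   G          L          M
  Initial      6.662    0.05487    0.02288
  Change    0.009538    0.02861   -0.01908
  Equil        6.672    0.08348   0.003804
  solve Keq expr → x = -0.009538; check Q = 0.003728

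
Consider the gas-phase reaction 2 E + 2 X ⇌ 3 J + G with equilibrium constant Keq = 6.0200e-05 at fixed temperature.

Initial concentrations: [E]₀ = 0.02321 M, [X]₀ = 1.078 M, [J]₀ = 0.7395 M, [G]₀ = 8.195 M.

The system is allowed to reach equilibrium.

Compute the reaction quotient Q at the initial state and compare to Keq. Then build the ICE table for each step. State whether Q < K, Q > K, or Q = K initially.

Q₀ = 5294 vs Keq = 6.0200e-05 ⇒ Q>K, reverse
Step 1:
                    E           X           J           G
  Initial     0.02321       1.078      0.7395       8.195
  Change       0.4818      0.4818     -0.7228     -0.2409
  Equil         0.505        1.56     0.01675       7.954
  solve Keq expr → x = -0.2409; check Q = 6.0200e-05

Q₀ = 5294; Q > K (proceeds reverse)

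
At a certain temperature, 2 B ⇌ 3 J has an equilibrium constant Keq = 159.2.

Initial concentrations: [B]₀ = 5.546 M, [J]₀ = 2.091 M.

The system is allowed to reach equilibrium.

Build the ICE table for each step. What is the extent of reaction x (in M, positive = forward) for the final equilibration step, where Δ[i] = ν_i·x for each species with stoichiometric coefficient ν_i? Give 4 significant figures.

Q₀ = 0.2972 vs Keq = 159.2 ⇒ Q<K, forward
Step 1:
                  B         J
  Initial     5.546     2.091
  Change     -3.815     5.723
  Equil       1.731     7.814
  solve Keq expr → x = 1.908; check Q = 159.2

x = 1.908 M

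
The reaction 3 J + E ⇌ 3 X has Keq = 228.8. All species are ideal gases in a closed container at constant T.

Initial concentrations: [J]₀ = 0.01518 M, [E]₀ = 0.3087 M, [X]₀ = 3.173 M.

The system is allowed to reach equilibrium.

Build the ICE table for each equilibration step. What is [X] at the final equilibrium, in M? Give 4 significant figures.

Q₀ = 2.9584e+07 vs Keq = 228.8 ⇒ Q>K, reverse
Step 1:
                   J          E          X
  init       0.01518     0.3087      3.173
  Δ           0.5335     0.1778    -0.5335
  eq          0.5487     0.4865      2.639
  solve Keq expr → x = -0.1778; check Q = 228.8

[X]_eq = 2.639 M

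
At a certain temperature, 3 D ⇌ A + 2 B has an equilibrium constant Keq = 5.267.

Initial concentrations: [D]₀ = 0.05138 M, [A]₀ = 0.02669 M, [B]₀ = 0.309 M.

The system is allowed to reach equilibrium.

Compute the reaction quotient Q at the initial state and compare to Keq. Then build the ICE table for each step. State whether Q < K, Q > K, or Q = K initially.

Q₀ = 18.79; Q > K (proceeds reverse)

Q₀ = 18.79 vs Keq = 5.267 ⇒ Q>K, reverse
Step 1:
                  D         A         B
  I         0.05138   0.02669     0.309
  C         0.01858 -0.006193  -0.01239
  E         0.06996    0.0205    0.2966
  solve Keq expr → x = -0.006193; check Q = 5.267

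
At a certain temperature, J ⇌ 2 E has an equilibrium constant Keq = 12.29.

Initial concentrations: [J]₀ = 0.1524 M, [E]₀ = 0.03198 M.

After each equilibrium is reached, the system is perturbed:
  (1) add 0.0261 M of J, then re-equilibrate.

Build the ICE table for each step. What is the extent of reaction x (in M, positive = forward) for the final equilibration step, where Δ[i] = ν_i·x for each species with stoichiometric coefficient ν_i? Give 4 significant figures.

Q₀ = 0.006711 vs Keq = 12.29 ⇒ Q<K, forward
Step 1:
                    J           E
  I            0.1524     0.03198
  C           -0.1441      0.2881
  E          0.008337      0.3201
  solve Keq expr → x = 0.1441; check Q = 12.29
Then add 0.0261 M of J.
Step 2:
                    J           E
  I           0.03444      0.3201
  C          -0.02347     0.04695
  E           0.01096      0.3671
  solve Keq expr → x = 0.02347; check Q = 12.29

x = 0.02347 M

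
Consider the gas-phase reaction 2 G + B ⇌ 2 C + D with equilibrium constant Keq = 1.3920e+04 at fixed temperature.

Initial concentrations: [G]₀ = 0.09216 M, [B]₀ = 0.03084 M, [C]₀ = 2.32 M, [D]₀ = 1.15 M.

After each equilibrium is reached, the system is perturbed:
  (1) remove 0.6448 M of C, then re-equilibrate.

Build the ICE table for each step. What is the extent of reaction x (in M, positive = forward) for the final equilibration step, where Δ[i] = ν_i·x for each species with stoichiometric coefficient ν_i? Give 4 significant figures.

x = 0.008869 M

Q₀ = 2.3631e+04 vs Keq = 1.3920e+04 ⇒ Q>K, reverse
Step 1:
                  G         B         C         D
  Initial   0.09216   0.03084      2.32      1.15
  Change    0.01471  0.007355  -0.01471 -0.007355
  Equil      0.1069    0.0382     2.305     1.143
  solve Keq expr → x = -0.007355; check Q = 1.3920e+04
Then remove 0.6448 M of C.
Step 2:
                  G         B         C         D
  Initial    0.1069    0.0382      1.66     1.143
  Change   -0.01774 -0.008869   0.01774  0.008869
  Equil     0.08913   0.02933     1.678     1.152
  solve Keq expr → x = 0.008869; check Q = 1.3920e+04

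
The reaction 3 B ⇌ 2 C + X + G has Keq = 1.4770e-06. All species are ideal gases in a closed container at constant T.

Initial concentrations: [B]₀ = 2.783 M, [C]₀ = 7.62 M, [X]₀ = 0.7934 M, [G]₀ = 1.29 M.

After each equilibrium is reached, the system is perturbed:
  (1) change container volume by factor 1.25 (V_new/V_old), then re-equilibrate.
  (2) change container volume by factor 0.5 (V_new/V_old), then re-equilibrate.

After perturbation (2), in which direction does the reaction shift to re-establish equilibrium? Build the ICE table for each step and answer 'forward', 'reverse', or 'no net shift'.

Q₀ = 2.757 vs Keq = 1.4770e-06 ⇒ Q>K, reverse
Step 1:
                    B           C           X           G
  I             2.783        7.62      0.7934        1.29
  C              2.38      -1.587     -0.7934     -0.7934
  E             5.163       6.033  1.1246e-05      0.4966
  solve Keq expr → x = -0.7934; check Q = 1.4770e-06
Then change container volume by factor 1.25 (V_new/V_old).
Step 2:
                    B           C           X           G
  I             4.131       4.827  8.9971e-06      0.3973
  C       -6.7474e-06  4.4983e-06  2.2491e-06  2.2491e-06
  E             4.131       4.827  1.1246e-05      0.3973
  solve Keq expr → x = 2.2491e-06; check Q = 1.4770e-06
Then change container volume by factor 0.5 (V_new/V_old).
Step 3:
                    B           C           X           G
  I             8.261       9.653  2.2493e-05      0.7946
  C        3.3738e-05 -2.2492e-05 -1.1246e-05 -1.1246e-05
  E             8.261       9.653  1.1247e-05      0.7946
  solve Keq expr → x = -1.1246e-05; check Q = 1.4770e-06

Direction: reverse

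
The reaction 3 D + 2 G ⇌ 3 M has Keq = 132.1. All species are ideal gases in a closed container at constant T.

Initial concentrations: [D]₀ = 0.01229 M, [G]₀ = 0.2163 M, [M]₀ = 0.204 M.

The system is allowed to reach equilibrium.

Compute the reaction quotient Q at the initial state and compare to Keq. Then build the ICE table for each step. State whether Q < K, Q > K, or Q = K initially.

Q₀ = 9.7751e+04; Q > K (proceeds reverse)

Q₀ = 9.7751e+04 vs Keq = 132.1 ⇒ Q>K, reverse
Step 1:
                  D         G         M
  I         0.01229    0.2163     0.204
  C         0.05862   0.03908  -0.05862
  E         0.07091    0.2554    0.1454
  solve Keq expr → x = -0.01954; check Q = 132.1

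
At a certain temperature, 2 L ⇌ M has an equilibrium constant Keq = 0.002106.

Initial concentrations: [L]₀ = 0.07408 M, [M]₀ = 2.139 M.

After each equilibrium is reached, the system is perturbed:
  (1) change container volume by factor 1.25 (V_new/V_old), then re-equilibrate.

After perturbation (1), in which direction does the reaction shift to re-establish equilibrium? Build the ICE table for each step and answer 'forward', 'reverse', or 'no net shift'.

Direction: reverse

Q₀ = 389.8 vs Keq = 0.002106 ⇒ Q>K, reverse
Step 1:
                    L           M
  Initial     0.07408       2.139
  Change        4.201      -2.101
  Equil         4.275     0.03849
  solve Keq expr → x = -2.101; check Q = 0.002106
Then change container volume by factor 1.25 (V_new/V_old).
Step 2:
                    L           M
  Initial        3.42     0.03079
  Change      0.01197   -0.005986
  Equil         3.432     0.02481
  solve Keq expr → x = -0.005986; check Q = 0.002106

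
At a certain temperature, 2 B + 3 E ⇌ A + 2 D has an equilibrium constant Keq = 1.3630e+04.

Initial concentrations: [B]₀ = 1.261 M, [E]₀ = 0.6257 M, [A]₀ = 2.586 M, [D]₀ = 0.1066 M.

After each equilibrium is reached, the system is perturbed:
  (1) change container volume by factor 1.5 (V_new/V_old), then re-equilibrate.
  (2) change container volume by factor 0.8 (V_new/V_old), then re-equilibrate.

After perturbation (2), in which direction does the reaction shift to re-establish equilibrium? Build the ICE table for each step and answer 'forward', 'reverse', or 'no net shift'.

Q₀ = 0.07544 vs Keq = 1.3630e+04 ⇒ Q<K, forward
Step 1:
                    B           E           A           D
  I             1.261      0.6257       2.586      0.1066
  C           -0.3901     -0.5852      0.1951      0.3901
  E            0.8709     0.04049       2.781      0.4967
  solve Keq expr → x = 0.1951; check Q = 1.3630e+04
Then change container volume by factor 1.5 (V_new/V_old).
Step 2:
                    B           E           A           D
  I            0.5806     0.02699       1.854      0.3312
  C           0.00519    0.007784   -0.002595    -0.00519
  E            0.5858     0.03478       1.851       0.326
  solve Keq expr → x = -0.002595; check Q = 1.3630e+04
Then change container volume by factor 0.8 (V_new/V_old).
Step 3:
                    B           E           A           D
  I            0.7322     0.04347       2.314      0.4075
  C         -0.003759   -0.005639     0.00188    0.003759
  E            0.7284     0.03783       2.316      0.4112
  solve Keq expr → x = 0.00188; check Q = 1.3630e+04

Direction: forward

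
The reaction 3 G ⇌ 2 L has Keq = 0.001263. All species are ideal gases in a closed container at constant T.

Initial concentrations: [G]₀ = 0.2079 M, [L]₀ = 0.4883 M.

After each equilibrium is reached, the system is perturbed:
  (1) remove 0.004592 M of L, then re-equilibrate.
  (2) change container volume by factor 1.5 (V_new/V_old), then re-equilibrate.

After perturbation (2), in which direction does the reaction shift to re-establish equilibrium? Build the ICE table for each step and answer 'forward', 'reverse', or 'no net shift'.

Direction: reverse

Q₀ = 26.53 vs Keq = 0.001263 ⇒ Q>K, reverse
Step 1:
                    G           L
  I            0.2079      0.4883
  C            0.6873     -0.4582
  E            0.8952      0.0301
  solve Keq expr → x = -0.2291; check Q = 0.001263
Then remove 0.004592 M of L.
Step 2:
                    G           L
  I            0.8952     0.02551
  C         -0.006404     0.00427
  E            0.8888     0.02978
  solve Keq expr → x = 0.002135; check Q = 0.001263
Then change container volume by factor 1.5 (V_new/V_old).
Step 3:
                    G           L
  I            0.5925     0.01985
  C          0.005147   -0.003431
  E            0.5977     0.01642
  solve Keq expr → x = -0.001716; check Q = 0.001263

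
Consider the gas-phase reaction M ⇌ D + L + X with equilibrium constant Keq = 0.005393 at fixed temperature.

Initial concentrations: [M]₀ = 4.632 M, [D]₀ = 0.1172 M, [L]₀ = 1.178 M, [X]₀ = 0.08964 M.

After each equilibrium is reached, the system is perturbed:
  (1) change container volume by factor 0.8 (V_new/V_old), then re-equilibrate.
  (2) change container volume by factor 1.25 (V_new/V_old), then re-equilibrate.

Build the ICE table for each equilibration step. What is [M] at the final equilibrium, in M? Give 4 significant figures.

[M]_eq = 4.592 M

Q₀ = 0.002672 vs Keq = 0.005393 ⇒ Q<K, forward
Step 1:
                    M           D           L           X
  Initial       4.632      0.1172       1.178     0.08964
  Change     -0.03985     0.03985     0.03985     0.03985
  Equil         4.592       0.157       1.218      0.1295
  solve Keq expr → x = 0.03985; check Q = 0.005393
Then change container volume by factor 0.8 (V_new/V_old).
Step 2:
                    M           D           L           X
  Initial        5.74      0.1963       1.522      0.1619
  Change      0.03345    -0.03345    -0.03345    -0.03345
  Equil         5.774      0.1629       1.489      0.1284
  solve Keq expr → x = -0.03345; check Q = 0.005393
Then change container volume by factor 1.25 (V_new/V_old).
Step 3:
                    M           D           L           X
  Initial       4.619      0.1303       1.191      0.1027
  Change     -0.02676     0.02676     0.02676     0.02676
  Equil         4.592       0.157       1.218      0.1295
  solve Keq expr → x = 0.02676; check Q = 0.005393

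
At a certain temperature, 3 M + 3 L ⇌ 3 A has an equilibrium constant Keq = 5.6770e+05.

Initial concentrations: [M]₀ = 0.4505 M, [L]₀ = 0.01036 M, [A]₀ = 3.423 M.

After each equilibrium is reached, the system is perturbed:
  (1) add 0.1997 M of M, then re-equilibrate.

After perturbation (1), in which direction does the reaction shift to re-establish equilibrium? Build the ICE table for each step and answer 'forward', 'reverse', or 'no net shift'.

Q₀ = 3.9451e+08 vs Keq = 5.6770e+05 ⇒ Q>K, reverse
Step 1:
                  M         L         A
  I          0.4505   0.01036     3.423
  C         0.06782   0.06782  -0.06782
  E          0.5183   0.07818     3.355
  solve Keq expr → x = -0.02261; check Q = 5.6770e+05
Then add 0.1997 M of M.
Step 2:
                  M         L         A
  I           0.718   0.07818     3.355
  C         -0.0198   -0.0198    0.0198
  E          0.6982   0.05838     3.375
  solve Keq expr → x = 0.0066; check Q = 5.6770e+05

Direction: forward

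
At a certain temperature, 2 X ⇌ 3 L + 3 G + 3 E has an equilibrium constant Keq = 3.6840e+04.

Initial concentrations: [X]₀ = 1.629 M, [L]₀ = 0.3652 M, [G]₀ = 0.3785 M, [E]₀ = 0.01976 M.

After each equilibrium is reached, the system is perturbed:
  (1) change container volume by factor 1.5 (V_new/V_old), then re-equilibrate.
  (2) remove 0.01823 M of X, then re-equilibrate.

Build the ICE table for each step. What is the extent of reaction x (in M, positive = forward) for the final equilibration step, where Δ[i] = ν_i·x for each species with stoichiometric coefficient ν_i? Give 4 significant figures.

Q₀ = 7.6791e-09 vs Keq = 3.6840e+04 ⇒ Q<K, forward
Step 1:
                  X         L         G         E
  Initial     1.629    0.3652    0.3785   0.01976
  Change     -1.392     2.088     2.088     2.088
  Equil      0.2372     2.453     2.466     2.107
  solve Keq expr → x = 0.6959; check Q = 3.6840e+04
Then change container volume by factor 1.5 (V_new/V_old).
Step 2:
                  X         L         G         E
  Initial    0.1581     1.635     1.644     1.405
  Change    -0.1002    0.1502    0.1502    0.1502
  Equil     0.05795     1.786     1.794     1.555
  solve Keq expr → x = 0.05008; check Q = 3.6840e+04
Then remove 0.01823 M of X.
Step 3:
                  X         L         G         E
  Initial   0.03972     1.786     1.794     1.555
  Change    0.01489  -0.02233  -0.02233  -0.02233
  Equil     0.05461     1.763     1.772     1.533
  solve Keq expr → x = -0.007445; check Q = 3.6840e+04

x = -0.007445 M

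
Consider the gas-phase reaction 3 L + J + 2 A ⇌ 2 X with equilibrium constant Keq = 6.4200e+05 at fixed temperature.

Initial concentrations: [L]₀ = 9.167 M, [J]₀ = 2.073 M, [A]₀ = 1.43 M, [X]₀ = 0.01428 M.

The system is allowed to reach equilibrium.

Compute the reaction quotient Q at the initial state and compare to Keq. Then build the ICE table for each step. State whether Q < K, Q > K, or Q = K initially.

Q₀ = 6.2446e-08; Q < K (proceeds forward)

Q₀ = 6.2446e-08 vs Keq = 6.4200e+05 ⇒ Q<K, forward
Step 1:
                   L          J          A          X
  init         9.167      2.073       1.43    0.01428
  Δ           -2.145     -0.715      -1.43       1.43
  eq           7.022      1.358 8.3119e-05      1.444
  solve Keq expr → x = 0.715; check Q = 6.4200e+05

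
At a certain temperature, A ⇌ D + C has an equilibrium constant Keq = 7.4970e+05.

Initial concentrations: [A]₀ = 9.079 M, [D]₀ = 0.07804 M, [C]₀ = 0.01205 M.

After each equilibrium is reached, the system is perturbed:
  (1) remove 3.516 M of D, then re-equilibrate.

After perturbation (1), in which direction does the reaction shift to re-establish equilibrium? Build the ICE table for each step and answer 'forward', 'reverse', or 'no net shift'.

Direction: forward

Q₀ = 1.0358e-04 vs Keq = 7.4970e+05 ⇒ Q<K, forward
Step 1:
                   A          D          C
  init         9.079    0.07804    0.01205
  Δ           -9.079      9.079      9.079
  eq      1.1104e-04      9.157      9.091
  solve Keq expr → x = 9.079; check Q = 7.4970e+05
Then remove 3.516 M of D.
Step 2:
                   A          D          C
  init    1.1104e-04      5.641      9.091
  Δ       -4.2635e-05 4.2635e-05 4.2635e-05
  eq      6.8403e-05      5.641      9.091
  solve Keq expr → x = 4.2635e-05; check Q = 7.4970e+05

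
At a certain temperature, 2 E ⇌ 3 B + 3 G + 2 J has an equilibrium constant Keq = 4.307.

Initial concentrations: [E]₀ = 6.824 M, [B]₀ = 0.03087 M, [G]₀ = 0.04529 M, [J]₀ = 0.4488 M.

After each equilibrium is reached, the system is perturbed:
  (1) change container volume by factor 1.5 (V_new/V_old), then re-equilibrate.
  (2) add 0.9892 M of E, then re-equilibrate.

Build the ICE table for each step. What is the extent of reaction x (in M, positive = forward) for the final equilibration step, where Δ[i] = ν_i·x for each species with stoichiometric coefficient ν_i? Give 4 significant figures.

Q₀ = 1.1821e-11 vs Keq = 4.307 ⇒ Q<K, forward
Step 1:
                    E           B           G           J
  Initial       6.824     0.03087     0.04529      0.4488
  Change       -1.241       1.862       1.862       1.241
  Equil         5.583       1.893       1.907        1.69
  solve Keq expr → x = 0.6206; check Q = 4.307
Then change container volume by factor 1.5 (V_new/V_old).
Step 2:
                    E           B           G           J
  Initial       3.722       1.262       1.271       1.127
  Change      -0.2956      0.4434      0.4434      0.2956
  Equil         3.426       1.705       1.715       1.422
  solve Keq expr → x = 0.1478; check Q = 4.307
Then add 0.9892 M of E.
Step 3:
                    E           B           G           J
  Initial       4.415       1.705       1.715       1.422
  Change     -0.07321      0.1098      0.1098     0.07321
  Equil         4.342       1.815       1.825       1.495
  solve Keq expr → x = 0.0366; check Q = 4.307

x = 0.0366 M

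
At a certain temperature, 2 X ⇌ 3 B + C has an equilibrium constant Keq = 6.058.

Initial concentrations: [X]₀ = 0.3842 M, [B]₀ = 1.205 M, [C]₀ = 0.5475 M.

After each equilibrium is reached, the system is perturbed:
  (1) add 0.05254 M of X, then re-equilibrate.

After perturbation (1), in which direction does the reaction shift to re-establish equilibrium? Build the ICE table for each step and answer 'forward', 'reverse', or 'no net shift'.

Direction: forward

Q₀ = 6.49 vs Keq = 6.058 ⇒ Q>K, reverse
Step 1:
                    X           B           C
  Initial      0.3842       1.205      0.5475
  Change     0.007007    -0.01051   -0.003504
  Equil        0.3912       1.194       0.544
  solve Keq expr → x = -0.003504; check Q = 6.058
Then add 0.05254 M of X.
Step 2:
                    X           B           C
  Initial      0.4437       1.194       0.544
  Change     -0.02721     0.04081      0.0136
  Equil        0.4165       1.235      0.5576
  solve Keq expr → x = 0.0136; check Q = 6.058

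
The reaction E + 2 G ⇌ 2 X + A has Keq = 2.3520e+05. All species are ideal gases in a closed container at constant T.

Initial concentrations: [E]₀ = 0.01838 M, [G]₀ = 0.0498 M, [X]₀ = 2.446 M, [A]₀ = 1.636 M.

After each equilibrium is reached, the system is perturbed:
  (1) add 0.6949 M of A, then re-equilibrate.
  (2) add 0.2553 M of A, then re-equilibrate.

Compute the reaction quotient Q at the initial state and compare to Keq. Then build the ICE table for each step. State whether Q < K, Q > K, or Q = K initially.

Q₀ = 2.1473e+05; Q < K (proceeds forward)

Q₀ = 2.1473e+05 vs Keq = 2.3520e+05 ⇒ Q<K, forward
Step 1:
                  E         G         X         A
  Initial   0.01838    0.0498     2.446     1.636
  Change  -6.5488e-04  -0.00131   0.00131 6.5488e-04
  Equil     0.01773   0.04849     2.447     1.637
  solve Keq expr → x = 6.5488e-04; check Q = 2.3520e+05
Then add 0.6949 M of A.
Step 2:
                  E         G         X         A
  Initial   0.01773   0.04849     2.447     2.332
  Change   0.002663  0.005326 -0.005326 -0.002663
  Equil     0.02039   0.05382     2.442     2.329
  solve Keq expr → x = -0.002663; check Q = 2.3520e+05
Then add 0.2553 M of A.
Step 3:
                  E         G         X         A
  Initial   0.02039   0.05382     2.442     2.584
  Change  8.4383e-04  0.001688 -0.001688 -8.4383e-04
  Equil     0.02123    0.0555      2.44     2.583
  solve Keq expr → x = -8.4383e-04; check Q = 2.3520e+05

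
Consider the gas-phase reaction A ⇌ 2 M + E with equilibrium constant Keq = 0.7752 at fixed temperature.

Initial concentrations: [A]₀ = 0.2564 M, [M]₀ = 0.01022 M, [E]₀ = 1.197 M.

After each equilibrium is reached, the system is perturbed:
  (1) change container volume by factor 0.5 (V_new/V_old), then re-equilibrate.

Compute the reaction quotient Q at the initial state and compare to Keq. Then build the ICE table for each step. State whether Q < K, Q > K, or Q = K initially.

Q₀ = 4.8762e-04 vs Keq = 0.7752 ⇒ Q<K, forward
Step 1:
                    A           M           E
  I            0.2564     0.01022       1.197
  C           -0.1305       0.261      0.1305
  E            0.1259      0.2712       1.327
  solve Keq expr → x = 0.1305; check Q = 0.7752
Then change container volume by factor 0.5 (V_new/V_old).
Step 2:
                    A           M           E
  I            0.2518      0.5423       2.655
  C            0.1062     -0.2124     -0.1062
  E             0.358        0.33       2.549
  solve Keq expr → x = -0.1062; check Q = 0.7752

Q₀ = 4.8762e-04; Q < K (proceeds forward)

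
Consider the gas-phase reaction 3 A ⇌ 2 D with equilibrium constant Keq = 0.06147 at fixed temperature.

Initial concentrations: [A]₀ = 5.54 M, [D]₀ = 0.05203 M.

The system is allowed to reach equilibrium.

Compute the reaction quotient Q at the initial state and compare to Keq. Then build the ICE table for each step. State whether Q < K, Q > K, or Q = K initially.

Q₀ = 1.5921e-05; Q < K (proceeds forward)

Q₀ = 1.5921e-05 vs Keq = 0.06147 ⇒ Q<K, forward
Step 1:
                    A           D
  I              5.54     0.05203
  C            -2.196       1.464
  E             3.344       1.516
  solve Keq expr → x = 0.732; check Q = 0.06147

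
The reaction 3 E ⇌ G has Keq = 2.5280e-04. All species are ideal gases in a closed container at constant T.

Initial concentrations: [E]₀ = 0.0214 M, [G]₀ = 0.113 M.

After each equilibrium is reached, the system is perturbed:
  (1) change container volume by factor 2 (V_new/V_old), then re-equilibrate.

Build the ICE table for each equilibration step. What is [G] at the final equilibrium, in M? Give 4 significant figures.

[G]_eq = 1.4791e-06 M

Q₀ = 1.1530e+04 vs Keq = 2.5280e-04 ⇒ Q>K, reverse
Step 1:
                  E         G
  init       0.0214     0.113
  Δ           0.339    -0.113
  eq         0.3604 1.1831e-05
  solve Keq expr → x = -0.113; check Q = 2.5280e-04
Then change container volume by factor 2 (V_new/V_old).
Step 2:
                  E         G
  init       0.1802 5.9153e-06
  Δ       1.3308e-05 -4.4361e-06
  eq         0.1802 1.4791e-06
  solve Keq expr → x = -4.4361e-06; check Q = 2.5280e-04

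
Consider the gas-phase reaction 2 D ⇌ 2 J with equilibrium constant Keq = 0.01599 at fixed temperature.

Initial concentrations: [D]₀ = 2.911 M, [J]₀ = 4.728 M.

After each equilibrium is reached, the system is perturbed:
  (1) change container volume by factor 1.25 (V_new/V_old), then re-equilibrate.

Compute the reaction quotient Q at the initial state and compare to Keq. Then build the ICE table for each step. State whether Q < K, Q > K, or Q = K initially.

Q₀ = 2.638 vs Keq = 0.01599 ⇒ Q>K, reverse
Step 1:
                    D           J
  init          2.911       4.728
  Δ              3.87       -3.87
  eq            6.781      0.8575
  solve Keq expr → x = -1.935; check Q = 0.01599
Then change container volume by factor 1.25 (V_new/V_old).
Step 2:
                    D           J
  init          5.425       0.686
  Δ                 0           0
  eq            5.425       0.686
  solve Keq expr → x = 0; check Q = 0.01599

Q₀ = 2.638; Q > K (proceeds reverse)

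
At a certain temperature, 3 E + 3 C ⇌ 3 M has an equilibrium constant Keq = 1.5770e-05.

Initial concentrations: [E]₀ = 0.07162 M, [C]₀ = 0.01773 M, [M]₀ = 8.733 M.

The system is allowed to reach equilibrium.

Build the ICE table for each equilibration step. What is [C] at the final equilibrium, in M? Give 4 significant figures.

[C]_eq = 7.376 M

Q₀ = 3.2528e+11 vs Keq = 1.5770e-05 ⇒ Q>K, reverse
Step 1:
                    E           C           M
  init        0.07162     0.01773       8.733
  Δ             7.359       7.359      -7.359
  eq             7.43       7.376       1.374
  solve Keq expr → x = -2.453; check Q = 1.5770e-05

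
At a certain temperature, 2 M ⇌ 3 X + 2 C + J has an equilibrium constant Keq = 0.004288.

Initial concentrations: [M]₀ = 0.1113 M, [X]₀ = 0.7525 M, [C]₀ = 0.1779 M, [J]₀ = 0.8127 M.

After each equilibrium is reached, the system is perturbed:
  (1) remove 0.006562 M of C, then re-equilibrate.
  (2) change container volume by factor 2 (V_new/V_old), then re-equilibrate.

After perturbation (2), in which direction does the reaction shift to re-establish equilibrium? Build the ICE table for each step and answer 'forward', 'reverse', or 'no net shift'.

Q₀ = 0.8847 vs Keq = 0.004288 ⇒ Q>K, reverse
Step 1:
                   M          X          C          J
  Initial     0.1113     0.7525     0.1779     0.8127
  Change      0.1329    -0.1994    -0.1329   -0.06645
  Equil       0.2442     0.5531      0.045     0.7462
  solve Keq expr → x = -0.06645; check Q = 0.004288
Then remove 0.006562 M of C.
Step 2:
                   M          X          C          J
  Initial     0.2442     0.5531    0.03843     0.7462
  Change   -0.004771   0.007157   0.004771   0.002386
  Equil       0.2394     0.5603    0.04321     0.7486
  solve Keq expr → x = 0.002386; check Q = 0.004288
Then change container volume by factor 2 (V_new/V_old).
Step 3:
                   M          X          C          J
  Initial     0.1197     0.2802     0.0216     0.3743
  Change    -0.02958    0.04437    0.02958    0.01479
  Equil      0.09014     0.3245    0.05118     0.3891
  solve Keq expr → x = 0.01479; check Q = 0.004288

Direction: forward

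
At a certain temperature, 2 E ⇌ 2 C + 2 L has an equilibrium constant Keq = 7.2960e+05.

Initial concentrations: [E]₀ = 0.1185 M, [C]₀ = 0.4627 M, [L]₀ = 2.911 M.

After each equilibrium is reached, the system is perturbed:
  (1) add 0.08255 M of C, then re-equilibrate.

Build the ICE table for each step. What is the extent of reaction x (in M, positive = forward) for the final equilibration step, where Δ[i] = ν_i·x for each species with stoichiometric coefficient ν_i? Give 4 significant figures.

x = -1.4566e-04 M

Q₀ = 129.2 vs Keq = 7.2960e+05 ⇒ Q<K, forward
Step 1:
                    E           C           L
  I            0.1185      0.4627       2.911
  C           -0.1164      0.1164      0.1164
  E          0.002053      0.5791       3.027
  solve Keq expr → x = 0.05822; check Q = 7.2960e+05
Then add 0.08255 M of C.
Step 2:
                    E           C           L
  I          0.002053      0.6617       3.027
  C        2.9133e-04 -2.9133e-04 -2.9133e-04
  E          0.002344      0.6614       3.027
  solve Keq expr → x = -1.4566e-04; check Q = 7.2960e+05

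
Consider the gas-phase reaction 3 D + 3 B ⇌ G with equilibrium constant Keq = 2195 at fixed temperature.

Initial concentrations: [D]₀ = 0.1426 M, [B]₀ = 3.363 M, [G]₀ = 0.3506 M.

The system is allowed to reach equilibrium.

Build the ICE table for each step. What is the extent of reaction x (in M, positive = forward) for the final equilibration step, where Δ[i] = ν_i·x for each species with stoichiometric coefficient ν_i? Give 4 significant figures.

x = 0.04173 M

Q₀ = 3.179 vs Keq = 2195 ⇒ Q<K, forward
Step 1:
                    D           B           G
  init         0.1426       3.363      0.3506
  Δ           -0.1252     -0.1252     0.04173
  eq           0.0174       3.238      0.3923
  solve Keq expr → x = 0.04173; check Q = 2195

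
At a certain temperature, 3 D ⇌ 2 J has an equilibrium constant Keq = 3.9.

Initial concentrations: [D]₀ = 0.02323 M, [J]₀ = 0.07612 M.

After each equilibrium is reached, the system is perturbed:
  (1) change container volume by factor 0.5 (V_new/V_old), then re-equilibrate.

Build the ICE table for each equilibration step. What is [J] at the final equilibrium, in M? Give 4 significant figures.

[J]_eq = 0.09502 M

Q₀ = 462.2 vs Keq = 3.9 ⇒ Q>K, reverse
Step 1:
                  D         J
  init      0.02323   0.07612
  Δ         0.05248  -0.03498
  eq        0.07571   0.04114
  solve Keq expr → x = -0.01749; check Q = 3.9
Then change container volume by factor 0.5 (V_new/V_old).
Step 2:
                  D         J
  init       0.1514   0.08227
  Δ        -0.01912   0.01275
  eq         0.1323   0.09502
  solve Keq expr → x = 0.006374; check Q = 3.9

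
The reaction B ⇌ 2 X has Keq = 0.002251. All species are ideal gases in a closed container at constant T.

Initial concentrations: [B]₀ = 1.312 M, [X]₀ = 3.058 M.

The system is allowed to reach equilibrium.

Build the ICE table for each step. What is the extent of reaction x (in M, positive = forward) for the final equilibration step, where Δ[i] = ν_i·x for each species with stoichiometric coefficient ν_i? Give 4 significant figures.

Q₀ = 7.128 vs Keq = 0.002251 ⇒ Q>K, reverse
Step 1:
                    B           X
  Initial       1.312       3.058
  Change        1.489      -2.979
  Equil         2.801     0.07941
  solve Keq expr → x = -1.489; check Q = 0.002251

x = -1.489 M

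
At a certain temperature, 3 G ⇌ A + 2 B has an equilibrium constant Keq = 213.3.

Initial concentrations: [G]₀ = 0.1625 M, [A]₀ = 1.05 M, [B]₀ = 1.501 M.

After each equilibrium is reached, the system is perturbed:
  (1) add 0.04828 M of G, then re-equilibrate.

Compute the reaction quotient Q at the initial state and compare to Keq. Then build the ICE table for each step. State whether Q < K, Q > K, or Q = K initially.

Q₀ = 551.3; Q > K (proceeds reverse)

Q₀ = 551.3 vs Keq = 213.3 ⇒ Q>K, reverse
Step 1:
                   G          A          B
  Initial     0.1625       1.05      1.501
  Change     0.05553   -0.01851   -0.03702
  Equil        0.218      1.031      1.464
  solve Keq expr → x = -0.01851; check Q = 213.3
Then add 0.04828 M of G.
Step 2:
                   G          A          B
  Initial     0.2663      1.031      1.464
  Change    -0.04431    0.01477    0.02954
  Equil        0.222      1.046      1.494
  solve Keq expr → x = 0.01477; check Q = 213.3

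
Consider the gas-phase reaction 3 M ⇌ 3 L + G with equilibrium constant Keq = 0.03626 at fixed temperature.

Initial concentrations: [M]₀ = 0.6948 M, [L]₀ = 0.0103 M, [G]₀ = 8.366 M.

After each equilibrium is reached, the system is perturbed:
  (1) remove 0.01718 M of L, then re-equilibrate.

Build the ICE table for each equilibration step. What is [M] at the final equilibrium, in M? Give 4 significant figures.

Q₀ = 2.7255e-05 vs Keq = 0.03626 ⇒ Q<K, forward
Step 1:
                   M          L          G
  init        0.6948     0.0103      8.366
  Δ         -0.08845    0.08845    0.02948
  eq          0.6064    0.09875      8.395
  solve Keq expr → x = 0.02948; check Q = 0.03626
Then remove 0.01718 M of L.
Step 2:
                   M          L          G
  init        0.6064    0.08157      8.395
  Δ         -0.01476    0.01476   0.004919
  eq          0.5916    0.09632        8.4
  solve Keq expr → x = 0.004919; check Q = 0.03626

[M]_eq = 0.5916 M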